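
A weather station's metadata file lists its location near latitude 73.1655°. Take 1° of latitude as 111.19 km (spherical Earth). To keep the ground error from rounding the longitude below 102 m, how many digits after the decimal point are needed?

3

At 73.1655° one degree of longitude covers 111190 × cos 73.1655° ≈ 111190 × 0.2896 ≈ 32201.5 m.
With N decimal places the half-ulp bound is 0.5·10⁻ᴺ°, or 0.5·10⁻ᴺ × 32201.5 m on the ground.
Setting 16100.8 × 10⁻ᴺ ≤ 102 gives 10ᴺ ≥ 157.9, i.e. N ≥ 2.20.
At 2 places the error can reach 161 m, but 3 places keeps it to 16.1 m.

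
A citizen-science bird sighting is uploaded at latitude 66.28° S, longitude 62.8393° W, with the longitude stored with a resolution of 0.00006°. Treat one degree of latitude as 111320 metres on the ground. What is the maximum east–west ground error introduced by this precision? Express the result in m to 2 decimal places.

1.34 m

With a 0.00006° grid the true value lies within half a step, ±0.00006°/2 = ±3e-05°, of the stored one.
At latitude 66.28° a degree of longitude spans 111320 m × cos 66.28° = 111320 × 0.4023 ≈ 44780.4 m.
Maximum E–W displacement: 3e-05 × 44780.4 = 1.34341 m.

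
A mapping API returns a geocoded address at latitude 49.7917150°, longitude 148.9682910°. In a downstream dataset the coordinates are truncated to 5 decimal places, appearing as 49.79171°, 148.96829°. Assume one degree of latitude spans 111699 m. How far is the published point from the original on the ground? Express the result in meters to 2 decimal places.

Δlat = 49.7917150 − 49.79171 = +0.0000050°; Δlon = 148.9682910 − 148.96829 = +0.0000010°.
N–S: 0.0000050° × 111699 m/° = 0.558495 m.
E–W at 49.7917°: 0.0000010° × 111699 × cos 49.7917° = 0.0000010 × 111699 × 0.6456 ≈ 0.0721093 m.
Hypotenuse of the two orthogonal shifts: √(0.558495² + 0.0721093²) = 0.563131 m.

0.56 meters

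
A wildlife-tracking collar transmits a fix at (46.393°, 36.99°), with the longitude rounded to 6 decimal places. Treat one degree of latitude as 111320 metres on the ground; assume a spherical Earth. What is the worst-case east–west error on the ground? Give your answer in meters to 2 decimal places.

0.04 meters

Rounding to 6 decimal places leaves the longitude within ±5e-07° of the true value.
At latitude 46.393° a degree of longitude spans 111320 m × cos 46.393° = 111320 × 0.6897 ≈ 76778.3 m.
Maximum E–W displacement: 5e-07 × 76778.3 = 0.0383891 m.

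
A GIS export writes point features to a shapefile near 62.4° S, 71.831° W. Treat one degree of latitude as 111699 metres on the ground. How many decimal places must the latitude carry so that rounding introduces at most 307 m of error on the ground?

One degree of latitude covers 111699 m.
With N decimal places the half-ulp bound is 0.5·10⁻ᴺ°, or 0.5·10⁻ᴺ × 111699 m on the ground.
Setting 55849.5 × 10⁻ᴺ ≤ 307 gives 10ᴺ ≥ 181.9, i.e. N ≥ 2.26.
So 3 decimal places suffice (55.8 m); 2 would allow up to 558 m.

3 decimal places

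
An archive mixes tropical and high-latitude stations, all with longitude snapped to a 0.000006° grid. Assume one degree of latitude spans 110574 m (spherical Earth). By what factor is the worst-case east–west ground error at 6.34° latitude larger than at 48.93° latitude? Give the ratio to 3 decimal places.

With a 0.000006° grid the true value lies within half a step, ±0.000006°/2 = ±3e-06°, of the stored one.
At 6.34°: 3e-06° × 110574 × cos 6.34° = 3e-06 × 110574 × 0.9939 ≈ 0.32969 m.
At 48.93°: 3e-06° × 110574 × cos 48.93° = 3e-06 × 110574 × 0.6570 ≈ 0.21793 m.
The ratio reduces to cos 6.34° / cos 48.93° = 0.9939/0.6570 ≈ 1.5128.

1.513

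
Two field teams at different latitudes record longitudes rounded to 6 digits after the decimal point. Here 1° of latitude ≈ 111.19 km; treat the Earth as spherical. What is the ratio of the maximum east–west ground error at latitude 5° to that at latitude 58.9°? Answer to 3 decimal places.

Rounding to 6 decimal places leaves the longitude within ±5e-07° of the true value.
At 5°: 5e-07° × 111190 × cos 5° = 5e-07 × 111190 × 0.9962 ≈ 0.055383 m.
Error at 58.9° = 5e-07° × 111190 × cos 58.9° ≈ 0.055595 × 0.5165 = 0.028717 m.
Ratio: 0.055383 / 0.028717 = cos 5° / cos 58.9° ≈ 1.9286.

1.929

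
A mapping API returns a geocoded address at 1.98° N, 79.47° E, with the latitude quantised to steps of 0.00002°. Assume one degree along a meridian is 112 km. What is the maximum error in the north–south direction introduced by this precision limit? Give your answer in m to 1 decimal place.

With a 0.00002° grid the true value lies within half a step, ±0.00002°/2 = ±1e-05°, of the stored one.
North–south distance: 1e-05° × 112000 m/° = 1.12 m.

1.1 m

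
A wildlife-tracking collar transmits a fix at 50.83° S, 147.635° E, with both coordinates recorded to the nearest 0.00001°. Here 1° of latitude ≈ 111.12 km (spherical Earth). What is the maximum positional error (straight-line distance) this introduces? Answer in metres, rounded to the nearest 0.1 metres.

0.7 metres

Rounding to 5 decimal places leaves each coordinate within ±5e-06° of the true value.
N–S: 5e-06° × 111120 m/° = 0.5556 m.
Longitude error → 5e-06 × 111120 × cos 50.83° = 5e-06 × 111120 × 0.6316 ≈ 0.35093 m.
The two errors are perpendicular, so the maximum displacement is √(0.5556² + 0.35093²) ≈ 0.657148 m.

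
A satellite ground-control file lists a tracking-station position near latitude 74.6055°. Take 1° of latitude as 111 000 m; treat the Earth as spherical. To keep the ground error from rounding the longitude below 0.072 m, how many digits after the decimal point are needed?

At 74.6055° one degree of longitude covers 111000 × cos 74.6055° ≈ 111000 × 0.2655 ≈ 29466.5 m.
Rounding to N decimal places gives at most 0.5 × 10⁻ᴺ degrees of error, i.e. 0.5 × 10⁻ᴺ × 29466.5 m.
Setting 14733.2 × 10⁻ᴺ ≤ 0.072 gives 10ᴺ ≥ 2.046e+05, i.e. N ≥ 5.31.
At 5 places the error can reach 0.147 m, but 6 places keeps it to 0.0147 m.

6 decimal places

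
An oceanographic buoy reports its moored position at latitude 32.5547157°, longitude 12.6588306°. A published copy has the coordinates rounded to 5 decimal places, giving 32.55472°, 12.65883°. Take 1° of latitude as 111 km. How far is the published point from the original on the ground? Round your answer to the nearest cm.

The latitude changed by -0.0000043° and the longitude by +0.0000006°.
North–south shift: -0.0000043 × 111000 = -0.4773 m.
E–W at 32.5547°: 0.0000006° × 111000 × cos 32.5547° = 0.0000006 × 111000 × 0.8429 ≈ 0.0561357 m.
Distance: √(0.4773² + 0.0561357²) ≈ 0.48059 m.
That is 0.48059 m = 48.059 cm.

48 cm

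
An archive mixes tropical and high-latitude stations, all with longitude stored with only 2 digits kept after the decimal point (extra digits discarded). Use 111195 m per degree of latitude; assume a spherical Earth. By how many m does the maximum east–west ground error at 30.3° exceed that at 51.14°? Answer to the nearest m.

262 m

Truncating at 2 decimal places can drop up to a full unit in the last place, so the longitude may be off by as much as 0.01°.
Error at 30.3° = 0.01° × 111195 × cos 30.3° ≈ 1112 × 0.8634 = 960.05 m.
Error at 51.14° = 0.01° × 111195 × cos 51.14° ≈ 1112 × 0.6274 = 697.66 m.
So the lower-latitude error exceeds the higher by 960.05 − 697.66 = 262.39 m.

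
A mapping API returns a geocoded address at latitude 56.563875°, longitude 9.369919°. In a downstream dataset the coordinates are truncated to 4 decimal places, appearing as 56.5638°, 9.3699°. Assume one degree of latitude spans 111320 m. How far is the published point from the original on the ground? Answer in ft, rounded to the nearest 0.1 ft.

Δlat = 56.563875 − 56.5638 = +0.000075°; Δlon = 9.369919 − 9.3699 = +0.000019°.
N–S: 0.000075° × 111320 m/° = 8.349 m.
E–W at 56.5638°: 0.000019° × 111320 × cos 56.5638° = 0.000019 × 111320 × 0.5510 ≈ 1.16543 m.
Combined displacement = (8.349² + 1.16543²)^½ ≈ 8.42995 m.
In feet: 8.42995 m ÷ 0.3048 ≈ 27.657 ft.

27.7 ft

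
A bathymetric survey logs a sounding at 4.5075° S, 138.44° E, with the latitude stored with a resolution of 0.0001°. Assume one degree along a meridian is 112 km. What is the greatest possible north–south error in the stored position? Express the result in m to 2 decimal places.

With a 0.0001° grid the true value lies within half a step, ±0.0001°/2 = ±5e-05°, of the stored one.
So the N–S error is at most 5e-05 × 112000 = 5.6 m.

5.60 m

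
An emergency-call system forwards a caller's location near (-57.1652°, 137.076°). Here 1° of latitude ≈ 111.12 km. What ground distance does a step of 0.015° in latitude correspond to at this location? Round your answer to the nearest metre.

1667 metres

0.015° × 111120 m/° = 1666.8 m.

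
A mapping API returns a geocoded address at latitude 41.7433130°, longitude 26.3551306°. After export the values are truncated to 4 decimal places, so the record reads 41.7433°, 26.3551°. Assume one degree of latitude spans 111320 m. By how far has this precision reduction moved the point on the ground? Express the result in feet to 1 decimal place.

9.6 feet

Δlat = 41.7433130 − 41.7433 = +0.0000130°; Δlon = 26.3551306 − 26.3551 = +0.0000306°.
North–south shift: 0.0000130 × 111320 = 1.44716 m.
E–W at 41.7433°: 0.0000306° × 111320 × cos 41.7433° = 0.0000306 × 111320 × 0.7461 ≈ 2.54163 m.
Combined displacement = (1.44716² + 2.54163²)^½ ≈ 2.92475 m.
Converting: 2.92475 m × 3.2808 ft/m ≈ 9.5956 ft.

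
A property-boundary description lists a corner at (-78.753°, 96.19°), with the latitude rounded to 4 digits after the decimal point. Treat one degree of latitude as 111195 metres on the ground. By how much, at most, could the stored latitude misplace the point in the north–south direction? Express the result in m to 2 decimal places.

Rounding to 4 decimal places leaves the latitude within ±5e-05° of the true value.
North–south distance: 5e-05° × 111195 m/° = 5.55975 m.

5.56 m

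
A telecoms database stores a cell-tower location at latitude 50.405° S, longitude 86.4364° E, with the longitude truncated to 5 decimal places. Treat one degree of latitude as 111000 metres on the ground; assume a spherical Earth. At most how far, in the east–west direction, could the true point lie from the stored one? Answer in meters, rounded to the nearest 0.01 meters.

Truncating at 5 decimal places can drop up to a full unit in the last place, so the longitude may be off by as much as 1e-05°.
One degree of longitude at 50.405° is 111000 × cos 50.405° ≈ 111000 × 0.6374 = 70746.6 m.
Maximum E–W displacement: 1e-05 × 70746.6 = 0.707466 m.

0.71 meters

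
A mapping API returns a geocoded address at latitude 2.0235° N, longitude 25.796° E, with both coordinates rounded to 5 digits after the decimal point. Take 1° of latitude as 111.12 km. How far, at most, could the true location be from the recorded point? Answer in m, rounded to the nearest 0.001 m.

Rounding to 5 decimal places leaves each coordinate within ±5e-06° of the true value.
North–south component: 5e-06° × 111120 = 0.5556 m.
East–west component at 2.0235°: 5e-06° × 111120 × cos 2.0235° ≈ 5e-06 × 111051 ≈ 0.555254 m.
Worst case both components are at the extreme and orthogonal: √(0.5556² + 0.555254²) ≈ 0.785492 m.

0.785 m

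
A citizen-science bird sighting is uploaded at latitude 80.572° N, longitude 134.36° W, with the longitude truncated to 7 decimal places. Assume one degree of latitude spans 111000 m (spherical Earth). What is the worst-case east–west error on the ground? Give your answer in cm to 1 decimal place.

0.2 cm

Truncating at 7 decimal places can drop up to a full unit in the last place, so the longitude may be off by as much as 1e-07°.
Parallels shrink by cos φ, so at 80.572° a degree of longitude is 111000 × 0.1638 ≈ 18182.7 m.
So at most 1e-07° × 18182.7 ≈ 0.00181827 m east–west.
That is 0.00181827 m = 0.18183 cm.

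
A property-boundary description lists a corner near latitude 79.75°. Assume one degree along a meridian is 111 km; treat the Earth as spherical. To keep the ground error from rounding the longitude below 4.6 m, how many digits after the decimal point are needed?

At 79.75° one degree of longitude covers 111000 × cos 79.75° ≈ 111000 × 0.1779 ≈ 19751.7 m.
With N decimal places the half-ulp bound is 0.5·10⁻ᴺ°, or 0.5·10⁻ᴺ × 19751.7 m on the ground.
Need 0.5 × 19751.7 × 10⁻ᴺ ≤ 4.6 → 10⁻ᴺ ≤ 4.658e-04, so N ≥ 3.33.
At 3 places the error can reach 9.88 m, but 4 places keeps it to 0.988 m.

4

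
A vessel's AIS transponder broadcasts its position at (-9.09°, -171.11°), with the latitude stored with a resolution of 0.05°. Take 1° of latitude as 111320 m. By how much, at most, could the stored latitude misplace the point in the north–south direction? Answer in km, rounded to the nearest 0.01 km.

With a 0.05° grid the true value lies within half a step, ±0.05°/2 = ±0.025°, of the stored one.
North–south distance: 0.025° × 111320 m/° = 2783 m.
That is 2783 m = 2.783 km.

2.78 km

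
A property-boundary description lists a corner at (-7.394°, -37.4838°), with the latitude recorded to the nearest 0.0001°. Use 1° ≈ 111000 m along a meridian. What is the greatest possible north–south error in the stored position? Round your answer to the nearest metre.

6 metres

Rounding to 4 decimal places leaves the latitude within ±5e-05° of the true value.
North–south distance: 5e-05° × 111000 m/° = 5.55 m.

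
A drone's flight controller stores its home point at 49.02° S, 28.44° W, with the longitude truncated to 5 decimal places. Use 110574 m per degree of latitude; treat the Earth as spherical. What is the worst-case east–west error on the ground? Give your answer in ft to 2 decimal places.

2.38 ft

Truncating at 5 decimal places can drop up to a full unit in the last place, so the longitude may be off by as much as 1e-05°.
Parallels shrink by cos φ, so at 49.02° a degree of longitude is 110574 × 0.6558 ≈ 72513.9 m.
East–west error: 1e-05° × 72513.9 m/° ≈ 0.725139 m.
In feet: 0.725139 m ÷ 0.3048 ≈ 2.3791 ft.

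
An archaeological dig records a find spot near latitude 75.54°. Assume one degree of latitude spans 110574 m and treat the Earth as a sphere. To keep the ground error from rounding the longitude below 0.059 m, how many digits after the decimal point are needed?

6

At 75.54° one degree of longitude covers 110574 × cos 75.54° ≈ 110574 × 0.2497 ≈ 27610.8 m.
With N decimal places the half-ulp bound is 0.5·10⁻ᴺ°, or 0.5·10⁻ᴺ × 27610.8 m on the ground.
Need 0.5 × 27610.8 × 10⁻ᴺ ≤ 0.059 → 10⁻ᴺ ≤ 4.274e-06, so N ≥ 5.37.
So 6 decimal places suffice (0.0138 m); 5 would allow up to 0.138 m.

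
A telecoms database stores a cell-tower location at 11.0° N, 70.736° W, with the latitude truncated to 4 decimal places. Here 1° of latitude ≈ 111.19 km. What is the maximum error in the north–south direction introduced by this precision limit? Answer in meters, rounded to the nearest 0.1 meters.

11.1 meters

Truncating at 4 decimal places can drop up to a full unit in the last place, so the latitude may be off by as much as 0.0001°.
So the N–S error is at most 0.0001 × 111190 = 11.119 m.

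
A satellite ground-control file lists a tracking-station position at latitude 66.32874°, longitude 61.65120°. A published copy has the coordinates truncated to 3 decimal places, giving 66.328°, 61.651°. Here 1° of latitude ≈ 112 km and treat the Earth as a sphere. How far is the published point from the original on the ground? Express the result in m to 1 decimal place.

83.4 m

Δlat = 66.32874 − 66.328 = +0.00074°; Δlon = 61.65120 − 61.651 = +0.00020°.
N–S: 0.00074° × 112000 m/° = 82.88 m.
East–west at this latitude: 0.00020° × 112000 × cos 66.328° ≈ 0.00020 × 44968 = 8.99361 m.
Distance: √(82.88² + 8.99361²) ≈ 83.3665 m.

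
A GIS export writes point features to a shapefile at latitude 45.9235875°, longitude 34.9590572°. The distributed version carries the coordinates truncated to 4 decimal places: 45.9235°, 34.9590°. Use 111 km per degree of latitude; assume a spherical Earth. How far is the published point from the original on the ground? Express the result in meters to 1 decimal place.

Δlat = 45.9235875 − 45.9235 = +0.0000875°; Δlon = 34.9590572 − 34.9590 = +0.0000572°.
North–south shift: 0.0000875 × 111000 = 9.7125 m.
East–west at this latitude: 0.0000572° × 111000 × cos 45.9235° ≈ 0.0000572 × 77213.6 = 4.41662 m.
Hypotenuse of the two orthogonal shifts: √(9.7125² + 4.41662²) = 10.6695 m.

10.7 meters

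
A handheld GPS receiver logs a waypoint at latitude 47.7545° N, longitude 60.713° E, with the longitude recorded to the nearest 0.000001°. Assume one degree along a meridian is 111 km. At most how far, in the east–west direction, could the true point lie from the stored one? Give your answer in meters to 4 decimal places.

Rounding to 6 decimal places leaves the longitude within ±5e-07° of the true value.
At latitude 47.7545° a degree of longitude spans 111000 m × cos 47.7545° = 111000 × 0.6723 ≈ 74626.3 m.
Maximum E–W displacement: 5e-07 × 74626.3 = 0.0373131 m.

0.0373 meters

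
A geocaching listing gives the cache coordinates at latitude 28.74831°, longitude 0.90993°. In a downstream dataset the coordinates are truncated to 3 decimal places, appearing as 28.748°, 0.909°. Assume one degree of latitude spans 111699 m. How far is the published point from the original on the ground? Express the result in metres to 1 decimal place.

Δlat = 28.74831 − 28.748 = +0.00031°; Δlon = 0.90993 − 0.909 = +0.00093°.
N–S: 0.00031° × 111699 m/° = 34.6267 m.
E–W at 28.748°: 0.00093° × 111699 × cos 28.748° = 0.00093 × 111699 × 0.8767 ≈ 91.0762 m.
Distance: √(34.6267² + 91.0762²) ≈ 97.4365 m.

97.4 metres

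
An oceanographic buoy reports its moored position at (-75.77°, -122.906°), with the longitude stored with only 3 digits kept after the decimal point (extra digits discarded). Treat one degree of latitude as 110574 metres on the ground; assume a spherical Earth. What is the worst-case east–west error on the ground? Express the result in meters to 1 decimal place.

Truncating at 3 decimal places can drop up to a full unit in the last place, so the longitude may be off by as much as 0.001°.
One degree of longitude at 75.77° is 110574 × cos 75.77° ≈ 110574 × 0.2458 = 27180.7 m.
East–west error: 0.001° × 27180.7 m/° ≈ 27.1807 m.

27.2 meters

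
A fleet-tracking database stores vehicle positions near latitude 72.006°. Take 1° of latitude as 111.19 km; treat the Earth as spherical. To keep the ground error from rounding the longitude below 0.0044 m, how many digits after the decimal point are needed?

At 72.006° one degree of longitude covers 111190 × cos 72.006° ≈ 111190 × 0.3089 ≈ 34348.5 m.
With N decimal places the half-ulp bound is 0.5·10⁻ᴺ°, or 0.5·10⁻ᴺ × 34348.5 m on the ground.
Need 0.5 × 34348.5 × 10⁻ᴺ ≤ 0.0044 → 10⁻ᴺ ≤ 2.562e-07, so N ≥ 6.59.
At 6 places the error can reach 0.0172 m, but 7 places keeps it to 0.00172 m.

7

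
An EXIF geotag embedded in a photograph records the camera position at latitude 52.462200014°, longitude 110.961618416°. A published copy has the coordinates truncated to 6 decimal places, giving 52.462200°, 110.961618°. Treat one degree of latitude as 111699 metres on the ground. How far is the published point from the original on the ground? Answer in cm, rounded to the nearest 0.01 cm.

The latitude changed by +0.000000014° and the longitude by +0.000000416°.
N–S: 0.000000014° × 111699 m/° = 0.00156379 m.
E–W at 52.4622°: 0.000000416° × 111699 × cos 52.4622° = 0.000000416 × 111699 × 0.6093 ≈ 0.0283115 m.
Hypotenuse of the two orthogonal shifts: √(0.00156379² + 0.0283115²) = 0.0283547 m.
That is 0.0283547 m = 2.8355 cm.

2.84 cm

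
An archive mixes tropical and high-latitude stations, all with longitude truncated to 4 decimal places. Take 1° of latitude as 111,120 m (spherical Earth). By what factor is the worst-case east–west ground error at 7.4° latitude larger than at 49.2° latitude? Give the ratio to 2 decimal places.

1.52

Truncating at 4 decimal places can drop up to a full unit in the last place, so the longitude may be off by as much as 0.0001°.
Error at 7.4° = 0.0001° × 111120 × cos 7.4° ≈ 11.112 × 0.9917 = 11.019 m.
At 49.2°: 0.0001° × 111120 × cos 49.2° = 0.0001 × 111120 × 0.6534 ≈ 7.2608 m.
The ratio reduces to cos 7.4° / cos 49.2° = 0.9917/0.6534 ≈ 1.5177.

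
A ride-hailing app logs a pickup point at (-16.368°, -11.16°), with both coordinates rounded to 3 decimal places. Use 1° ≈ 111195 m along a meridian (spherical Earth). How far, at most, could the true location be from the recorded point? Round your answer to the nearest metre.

Rounding to 3 decimal places leaves each coordinate within ±0.0005° of the true value.
N–S: 0.0005° × 111195 m/° = 55.5975 m.
E–W at 16.368°: 0.0005° × 111195 × cos 16.368° = 0.0005 × 111195 × 0.9595 ≈ 53.3442 m.
The two errors are perpendicular, so the maximum displacement is √(55.5975² + 53.3442²) ≈ 77.0499 m.

77 metres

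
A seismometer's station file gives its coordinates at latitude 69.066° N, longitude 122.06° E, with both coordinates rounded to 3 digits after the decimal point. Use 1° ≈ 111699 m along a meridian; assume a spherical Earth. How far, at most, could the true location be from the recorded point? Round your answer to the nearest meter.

59 meters

Rounding to 3 decimal places leaves each coordinate within ±0.0005° of the true value.
Latitude error → 0.0005 × 111699 = 55.8495 m along the meridian.
E–W at 69.066°: 0.0005° × 111699 × cos 69.066° = 0.0005 × 111699 × 0.3573 ≈ 19.9546 m.
Combining orthogonally: (55.8495² + 19.9546²)^½ ≈ 59.3073 m.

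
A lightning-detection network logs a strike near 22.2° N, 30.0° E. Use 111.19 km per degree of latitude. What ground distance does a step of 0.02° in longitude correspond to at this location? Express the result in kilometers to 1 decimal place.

2.1 kilometers

One degree of longitude here spans 111190 × cos 22.2° = 111190 × 0.9259 ≈ 102948 m; 0.02° of that is 2058.95 m.
That is 2058.95 m = 2.059 km.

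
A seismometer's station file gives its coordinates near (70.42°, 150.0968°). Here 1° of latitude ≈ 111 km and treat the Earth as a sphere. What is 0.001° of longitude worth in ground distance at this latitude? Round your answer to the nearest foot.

122 feet

At 70.42° a degree of longitude is 111000 × cos 70.42° ≈ 37198.6 m, so 0.001° corresponds to 37.1986 m.
Converting: 37.1986 m × 3.2808 ft/m ≈ 122.04 ft.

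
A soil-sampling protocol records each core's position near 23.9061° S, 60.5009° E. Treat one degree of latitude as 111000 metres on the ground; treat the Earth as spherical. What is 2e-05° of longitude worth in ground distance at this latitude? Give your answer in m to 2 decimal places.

2.03 m

2e-05° of longitude at 23.9061° is 2e-05 × 111000 × cos 23.9061° ≈ 2e-05 × 101477 = 2.02955 m.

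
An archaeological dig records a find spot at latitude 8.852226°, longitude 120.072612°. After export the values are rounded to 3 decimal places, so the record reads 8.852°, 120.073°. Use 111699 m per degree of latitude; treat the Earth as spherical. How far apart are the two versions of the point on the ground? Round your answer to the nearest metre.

Δlat = 8.852226 − 8.852 = +0.000226°; Δlon = 120.072612 − 120.073 = -0.000388°.
North–south shift: 0.000226 × 111699 = 25.244 m.
East–west at this latitude: -0.000388° × 111699 × cos 8.852° ≈ -0.000388 × 110369 = -42.823 m.
Distance: √(25.244² + 42.823²) ≈ 49.7098 m.

50 metres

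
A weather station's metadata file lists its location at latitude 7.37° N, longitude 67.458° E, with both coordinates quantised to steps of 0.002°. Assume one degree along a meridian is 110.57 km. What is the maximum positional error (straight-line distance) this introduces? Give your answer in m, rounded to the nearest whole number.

156 m

With a 0.002° grid the true value lies within half a step, ±0.002°/2 = ±0.001°, of the stored one.
Latitude error → 0.001 × 110570 = 110.57 m along the meridian.
East–west component at 7.37°: 0.001° × 110570 × cos 7.37° ≈ 0.001 × 109657 ≈ 109.657 m.
Combining orthogonally: (110.57² + 109.657²)^½ ≈ 155.725 m.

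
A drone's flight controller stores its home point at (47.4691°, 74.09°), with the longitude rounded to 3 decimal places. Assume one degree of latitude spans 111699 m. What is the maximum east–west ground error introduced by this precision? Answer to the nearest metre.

38 metres

Rounding to 3 decimal places leaves the longitude within ±0.0005° of the true value.
Parallels shrink by cos φ, so at 47.4691° a degree of longitude is 111699 × 0.6760 ≈ 75507.2 m.
Maximum E–W displacement: 0.0005 × 75507.2 = 37.7536 m.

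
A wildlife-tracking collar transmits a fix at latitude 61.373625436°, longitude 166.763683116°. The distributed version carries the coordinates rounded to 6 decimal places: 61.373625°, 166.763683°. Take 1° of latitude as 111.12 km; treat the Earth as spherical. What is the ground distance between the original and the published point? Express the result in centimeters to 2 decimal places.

4.88 centimeters

The latitude changed by +0.000000436° and the longitude by +0.000000116°.
North–south shift: 0.000000436 × 111120 = 0.0484483 m.
E–W at 61.3736°: 0.000000116° × 111120 × cos 61.3736° = 0.000000116 × 111120 × 0.4791 ≈ 0.00617551 m.
Combined displacement = (0.0484483² + 0.00617551²)^½ ≈ 0.0488403 m.
That is 0.0488403 m = 4.884 cm.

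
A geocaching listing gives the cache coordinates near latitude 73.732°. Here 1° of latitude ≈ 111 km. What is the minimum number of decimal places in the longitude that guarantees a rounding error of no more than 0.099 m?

At 73.732° one degree of longitude covers 111000 × cos 73.732° ≈ 111000 × 0.2801 ≈ 31094.5 m.
N decimal places → at most half a unit in the last place, 0.5 × 10⁻ᴺ° = 31094.5/2 × 10⁻ᴺ m.
Need 0.5 × 31094.5 × 10⁻ᴺ ≤ 0.099 → 10⁻ᴺ ≤ 6.368e-06, so N ≥ 5.20.
At 5 places the error can reach 0.155 m, but 6 places keeps it to 0.0155 m.

6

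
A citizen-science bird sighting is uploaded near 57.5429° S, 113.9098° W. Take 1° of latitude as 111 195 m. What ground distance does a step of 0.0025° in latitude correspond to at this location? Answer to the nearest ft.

0.0025° × 111195 m/° = 277.988 m.
Converting: 277.988 m × 3.2808 ft/m ≈ 912.03 ft.

912 ft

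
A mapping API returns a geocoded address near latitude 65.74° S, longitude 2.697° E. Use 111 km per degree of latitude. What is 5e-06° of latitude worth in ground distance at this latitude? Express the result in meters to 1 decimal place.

0.6 meters

5e-06° × 111000 m/° = 0.555 m.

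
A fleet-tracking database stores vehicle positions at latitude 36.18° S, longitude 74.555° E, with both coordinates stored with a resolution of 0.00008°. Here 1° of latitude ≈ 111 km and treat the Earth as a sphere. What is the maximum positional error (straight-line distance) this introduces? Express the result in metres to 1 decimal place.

5.7 metres

With a 0.00008° grid the true value lies within half a step, ±0.00008°/2 = ±4e-05°, of the stored one.
N–S: 4e-05° × 111000 m/° = 4.44 m.
Longitude error → 4e-05 × 111000 × cos 36.18° = 4e-05 × 111000 × 0.8072 ≈ 3.58382 m.
Combining orthogonally: (4.44² + 3.58382²)^½ ≈ 5.70591 m.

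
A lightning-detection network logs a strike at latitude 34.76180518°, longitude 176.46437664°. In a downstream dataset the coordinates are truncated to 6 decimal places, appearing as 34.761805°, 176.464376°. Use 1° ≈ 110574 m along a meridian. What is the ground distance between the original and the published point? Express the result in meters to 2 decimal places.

0.06 meters

The latitude changed by +0.00000018° and the longitude by +0.00000064°.
North–south shift: 0.00000018 × 110574 = 0.0199033 m.
East–west at this latitude: 0.00000064° × 110574 × cos 34.7618° ≈ 0.00000064 × 90839.8 = 0.0581375 m.
Hypotenuse of the two orthogonal shifts: √(0.0199033² + 0.0581375²) = 0.06145 m.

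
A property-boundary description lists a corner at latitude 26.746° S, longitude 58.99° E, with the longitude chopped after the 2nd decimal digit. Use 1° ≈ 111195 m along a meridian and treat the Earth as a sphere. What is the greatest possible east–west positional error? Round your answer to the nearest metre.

Truncating at 2 decimal places can drop up to a full unit in the last place, so the longitude may be off by as much as 0.01°.
At latitude 26.746° a degree of longitude spans 111195 m × cos 26.746° = 111195 × 0.8930 ≈ 99298.3 m.
So at most 0.01° × 99298.3 ≈ 992.983 m east–west.

993 metres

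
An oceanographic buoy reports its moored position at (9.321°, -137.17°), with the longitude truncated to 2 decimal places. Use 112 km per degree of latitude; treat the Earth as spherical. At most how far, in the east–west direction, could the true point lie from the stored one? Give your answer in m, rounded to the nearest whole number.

Truncating at 2 decimal places can drop up to a full unit in the last place, so the longitude may be off by as much as 0.01°.
Parallels shrink by cos φ, so at 9.321° a degree of longitude is 112000 × 0.9868 ≈ 110521 m.
So at most 0.01° × 110521 ≈ 1105.21 m east–west.

1105 m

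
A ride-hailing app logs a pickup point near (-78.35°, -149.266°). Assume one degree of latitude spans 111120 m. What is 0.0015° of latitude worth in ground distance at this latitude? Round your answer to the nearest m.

167 m

Along a meridian 0.0015° is 0.0015 × 111120 = 166.68 m.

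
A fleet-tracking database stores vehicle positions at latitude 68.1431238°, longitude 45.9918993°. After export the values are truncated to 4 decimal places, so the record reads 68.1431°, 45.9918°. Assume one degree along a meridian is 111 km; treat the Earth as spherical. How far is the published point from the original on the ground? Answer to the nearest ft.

16 ft

Δlat = 68.1431238 − 68.1431 = +0.0000238°; Δlon = 45.9918993 − 45.9918 = +0.0000993°.
N–S: 0.0000238° × 111000 m/° = 2.6418 m.
E–W at 68.1431°: 0.0000993° × 111000 × cos 68.1431° = 0.0000993 × 111000 × 0.3723 ≈ 4.10349 m.
Hypotenuse of the two orthogonal shifts: √(2.6418² + 4.10349²) = 4.88034 m.
In feet: 4.88034 m ÷ 0.3048 ≈ 16.012 ft.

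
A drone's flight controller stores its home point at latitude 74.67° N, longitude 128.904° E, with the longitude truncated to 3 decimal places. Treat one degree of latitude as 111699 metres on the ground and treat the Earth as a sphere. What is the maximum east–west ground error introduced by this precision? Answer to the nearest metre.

Truncating at 3 decimal places can drop up to a full unit in the last place, so the longitude may be off by as much as 0.001°.
One degree of longitude at 74.67° is 111699 × cos 74.67° ≈ 111699 × 0.2644 = 29530.8 m.
Maximum E–W displacement: 0.001 × 29530.8 = 29.5308 m.

30 metres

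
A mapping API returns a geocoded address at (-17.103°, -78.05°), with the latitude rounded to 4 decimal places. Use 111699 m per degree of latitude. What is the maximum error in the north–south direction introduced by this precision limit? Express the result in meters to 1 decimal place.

5.6 meters

Rounding to 4 decimal places leaves the latitude within ±5e-05° of the true value.
Along the meridian that is 5e-05° × 111699 m/° = 5.58495 m.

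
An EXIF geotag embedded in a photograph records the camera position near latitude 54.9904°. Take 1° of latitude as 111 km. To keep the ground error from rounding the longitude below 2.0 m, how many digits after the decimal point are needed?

5

At 54.9904° one degree of longitude covers 111000 × cos 54.9904° ≈ 111000 × 0.5737 ≈ 63682.2 m.
With N decimal places the half-ulp bound is 0.5·10⁻ᴺ°, or 0.5·10⁻ᴺ × 63682.2 m on the ground.
Need 0.5 × 63682.2 × 10⁻ᴺ ≤ 2.0 → 10⁻ᴺ ≤ 6.281e-05, so N ≥ 4.20.
N = 4 would give 3.18 m (too coarse); N = 5 gives 0.318 m ≤ 2.0 m.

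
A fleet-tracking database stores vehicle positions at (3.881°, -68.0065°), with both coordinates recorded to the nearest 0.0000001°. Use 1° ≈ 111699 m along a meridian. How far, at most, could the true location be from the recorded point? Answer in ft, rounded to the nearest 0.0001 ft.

0.0259 ft

Rounding to 7 decimal places leaves each coordinate within ±5e-08° of the true value.
Latitude error → 5e-08 × 111699 = 0.00558495 m along the meridian.
E–W at 3.881°: 5e-08° × 111699 × cos 3.881° = 5e-08 × 111699 × 0.9977 ≈ 0.00557214 m.
The two errors are perpendicular, so the maximum displacement is √(0.00558495² + 0.00557214²) ≈ 0.00788926 m.
Converting: 0.00788926 m × 3.2808 ft/m ≈ 0.025883 ft.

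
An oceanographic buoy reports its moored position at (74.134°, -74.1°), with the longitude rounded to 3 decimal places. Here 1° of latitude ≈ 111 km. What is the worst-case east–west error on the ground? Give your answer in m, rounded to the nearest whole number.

Rounding to 3 decimal places leaves the longitude within ±0.0005° of the true value.
Parallels shrink by cos φ, so at 74.134° a degree of longitude is 111000 × 0.2734 ≈ 30346.1 m.
So at most 0.0005° × 30346.1 ≈ 15.1731 m east–west.

15 m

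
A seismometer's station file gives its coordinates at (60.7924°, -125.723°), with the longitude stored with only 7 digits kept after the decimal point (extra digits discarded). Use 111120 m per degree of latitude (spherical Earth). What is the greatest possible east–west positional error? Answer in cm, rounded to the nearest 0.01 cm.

Truncating at 7 decimal places can drop up to a full unit in the last place, so the longitude may be off by as much as 1e-07°.
At latitude 60.7924° a degree of longitude spans 111120 m × cos 60.7924° = 111120 × 0.4880 ≈ 54223.8 m.
So at most 1e-07° × 54223.8 ≈ 0.00542238 m east–west.
That is 0.00542238 m = 0.54224 cm.

0.54 cm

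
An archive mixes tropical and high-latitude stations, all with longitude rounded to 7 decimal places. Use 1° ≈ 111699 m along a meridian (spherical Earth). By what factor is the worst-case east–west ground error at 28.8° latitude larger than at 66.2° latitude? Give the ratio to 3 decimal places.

Rounding to 7 decimal places leaves the longitude within ±5e-08° of the true value.
At 28.8°: 5e-08° × 111699 × cos 28.8° = 5e-08 × 111699 × 0.8763 ≈ 0.0048941 m.
At 66.2°: 5e-08° × 111699 × cos 66.2° = 5e-08 × 111699 × 0.4035 ≈ 0.0022538 m.
Ratio: 0.0048941 / 0.0022538 = cos 28.8° / cos 66.2° ≈ 2.1715.

2.172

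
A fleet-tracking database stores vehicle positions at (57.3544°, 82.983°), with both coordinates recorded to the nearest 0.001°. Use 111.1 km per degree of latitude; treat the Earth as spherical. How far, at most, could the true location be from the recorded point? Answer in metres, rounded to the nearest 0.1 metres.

Rounding to 3 decimal places leaves each coordinate within ±0.0005° of the true value.
N–S: 0.0005° × 111100 m/° = 55.55 m.
E–W at 57.3544°: 0.0005° × 111100 × cos 57.3544° = 0.0005 × 111100 × 0.5394 ≈ 29.966 m.
Worst case both components are at the extreme and orthogonal: √(55.55² + 29.966²) ≈ 63.117 m.

63.1 metres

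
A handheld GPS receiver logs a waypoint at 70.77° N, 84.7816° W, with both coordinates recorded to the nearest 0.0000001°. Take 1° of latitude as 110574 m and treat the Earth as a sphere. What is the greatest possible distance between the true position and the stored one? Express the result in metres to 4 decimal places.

0.0058 metres

Rounding to 7 decimal places leaves each coordinate within ±5e-08° of the true value.
N–S: 5e-08° × 110574 m/° = 0.0055287 m.
East–west component at 70.77°: 5e-08° × 110574 × cos 70.77° ≈ 5e-08 × 36418.8 ≈ 0.00182094 m.
Combining orthogonally: (0.0055287² + 0.00182094²)^½ ≈ 0.00582085 m.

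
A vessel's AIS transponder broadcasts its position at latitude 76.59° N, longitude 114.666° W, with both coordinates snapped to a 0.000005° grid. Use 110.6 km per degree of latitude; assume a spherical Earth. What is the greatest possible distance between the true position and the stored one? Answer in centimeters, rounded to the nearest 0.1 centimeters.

With a 0.000005° grid the true value lies within half a step, ±0.000005°/2 = ±2.5e-06°, of the stored one.
North–south component: 2.5e-06° × 110600 = 0.2765 m.
E–W at 76.59°: 2.5e-06° × 110600 × cos 76.59° = 2.5e-06 × 110600 × 0.2319 ≈ 0.0641252 m.
Combining orthogonally: (0.2765² + 0.0641252²)^½ ≈ 0.283839 m.
That is 0.283839 m = 28.384 cm.

28.4 centimeters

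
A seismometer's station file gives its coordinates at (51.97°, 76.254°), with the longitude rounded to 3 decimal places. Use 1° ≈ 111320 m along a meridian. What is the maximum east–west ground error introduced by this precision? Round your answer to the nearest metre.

Rounding to 3 decimal places leaves the longitude within ±0.0005° of the true value.
Parallels shrink by cos φ, so at 51.97° a degree of longitude is 111320 × 0.6161 ≈ 68581.4 m.
So at most 0.0005° × 68581.4 ≈ 34.2907 m east–west.

34 metres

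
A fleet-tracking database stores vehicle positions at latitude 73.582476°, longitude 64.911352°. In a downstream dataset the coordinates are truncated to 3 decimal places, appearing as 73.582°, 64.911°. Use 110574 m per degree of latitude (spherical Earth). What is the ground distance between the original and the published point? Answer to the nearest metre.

The latitude changed by +0.000476° and the longitude by +0.000352°.
North–south shift: 0.000476 × 110574 = 52.6332 m.
East–west at this latitude: 0.000352° × 110574 × cos 73.582° ≈ 0.000352 × 31252.9 = 11.001 m.
Hypotenuse of the two orthogonal shifts: √(52.6332² + 11.001²) = 53.7706 m.

54 metres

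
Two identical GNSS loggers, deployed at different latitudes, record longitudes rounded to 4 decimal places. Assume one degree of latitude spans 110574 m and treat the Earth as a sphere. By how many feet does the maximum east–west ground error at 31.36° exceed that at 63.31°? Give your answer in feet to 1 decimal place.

7.3 feet

Rounding to 4 decimal places leaves the longitude within ±5e-05° of the true value.
At 31.36°: 5e-05° × 110574 × cos 31.36° = 5e-05 × 110574 × 0.8539 ≈ 4.721 m.
Error at 63.31° = 5e-05° × 110574 × cos 63.31° ≈ 5.5287 × 0.4492 = 2.4833 m.
Difference: 4.721 − 2.4833 = 2.2377 m.
In feet: 2.23775 m ÷ 0.3048 ≈ 7.3417 ft.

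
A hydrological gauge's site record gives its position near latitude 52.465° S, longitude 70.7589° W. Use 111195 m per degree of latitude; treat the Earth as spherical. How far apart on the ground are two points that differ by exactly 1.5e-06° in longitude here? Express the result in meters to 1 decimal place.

1.5e-06° of longitude at 52.465° is 1.5e-06 × 111195 × cos 52.465° ≈ 1.5e-06 × 67745.1 = 0.101618 m.

0.1 meters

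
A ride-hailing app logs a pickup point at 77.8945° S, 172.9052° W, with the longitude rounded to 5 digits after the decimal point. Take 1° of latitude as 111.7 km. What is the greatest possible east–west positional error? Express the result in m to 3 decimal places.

0.117 m

Rounding to 5 decimal places leaves the longitude within ±5e-06° of the true value.
Parallels shrink by cos φ, so at 77.8945° a degree of longitude is 111700 × 0.2097 ≈ 23424.9 m.
East–west error: 5e-06° × 23424.9 m/° ≈ 0.117124 m.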